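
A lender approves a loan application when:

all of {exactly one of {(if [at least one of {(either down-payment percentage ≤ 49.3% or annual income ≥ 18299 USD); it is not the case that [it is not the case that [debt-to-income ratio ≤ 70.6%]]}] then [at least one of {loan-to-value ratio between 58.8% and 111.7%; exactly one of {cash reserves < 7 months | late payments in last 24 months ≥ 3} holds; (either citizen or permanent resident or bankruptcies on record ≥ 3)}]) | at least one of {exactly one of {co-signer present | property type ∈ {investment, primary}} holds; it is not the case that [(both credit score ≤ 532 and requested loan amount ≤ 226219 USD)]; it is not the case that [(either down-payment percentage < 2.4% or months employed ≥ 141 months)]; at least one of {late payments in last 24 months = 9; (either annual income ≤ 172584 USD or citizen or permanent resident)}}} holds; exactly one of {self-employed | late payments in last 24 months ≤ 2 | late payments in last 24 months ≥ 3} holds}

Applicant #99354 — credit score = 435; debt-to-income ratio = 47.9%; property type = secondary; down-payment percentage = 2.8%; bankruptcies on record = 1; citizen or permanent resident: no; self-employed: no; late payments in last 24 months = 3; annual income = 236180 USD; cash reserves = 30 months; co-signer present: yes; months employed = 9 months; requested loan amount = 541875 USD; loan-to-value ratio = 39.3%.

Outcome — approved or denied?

Atomic conditions:
  down-payment percentage ≤ 49.3%: 2.8 ≤ 49.3 is true
  annual income ≥ 18299 USD: 236180 ≥ 18299 is true
  debt-to-income ratio ≤ 70.6%: 47.9 ≤ 70.6 is true
  loan-to-value ratio between 58.8% and 111.7%: 39.3 in [58.8, 111.7] is false
  cash reserves < 7 months: 30 < 7 is false
  late payments in last 24 months ≥ 3: 3 ≥ 3 is true
  citizen or permanent resident: no → false
  bankruptcies on record ≥ 3: 1 ≥ 3 is false
  co-signer present: yes → true
  property type ∈ {investment, primary}: secondary is not in the set → false
  credit score ≤ 532: 435 ≤ 532 is true
  requested loan amount ≤ 226219 USD: 541875 ≤ 226219 is false
  down-payment percentage < 2.4%: 2.8 < 2.4 is false
  months employed ≥ 141 months: 9 ≥ 141 is false
  late payments in last 24 months = 9: 3 == 9 is false
  annual income ≤ 172584 USD: 236180 ≤ 172584 is false
  self-employed: no → false
  late payments in last 24 months ≤ 2: 3 ≤ 2 is false
Combine:
[1.1.1.1] true OR true = true
[1.1.1.2.1] NOT true = false
[1.1.1.2] NOT false = true
[1.1.1] true OR true = true
[1.1.2.2] exactly-one(false, true) = true
[1.1.2.3] false OR false = false
[1.1.2] false OR true OR false = true
[1.1] true → true = true
[1.2.1] exactly-one(true, false) = true
[1.2.2.1] true AND false = false
[1.2.2] NOT false = true
[1.2.3.1] false OR false = false
[1.2.3] NOT false = true
[1.2.4.2] false OR false = false
[1.2.4] false OR false = false
[1.2] true OR true OR true OR false = true
[1] exactly-one(true, true) = false
[2] exactly-one(false, false, true) = true
[root] false AND true = false
Overall: false → denied

Denied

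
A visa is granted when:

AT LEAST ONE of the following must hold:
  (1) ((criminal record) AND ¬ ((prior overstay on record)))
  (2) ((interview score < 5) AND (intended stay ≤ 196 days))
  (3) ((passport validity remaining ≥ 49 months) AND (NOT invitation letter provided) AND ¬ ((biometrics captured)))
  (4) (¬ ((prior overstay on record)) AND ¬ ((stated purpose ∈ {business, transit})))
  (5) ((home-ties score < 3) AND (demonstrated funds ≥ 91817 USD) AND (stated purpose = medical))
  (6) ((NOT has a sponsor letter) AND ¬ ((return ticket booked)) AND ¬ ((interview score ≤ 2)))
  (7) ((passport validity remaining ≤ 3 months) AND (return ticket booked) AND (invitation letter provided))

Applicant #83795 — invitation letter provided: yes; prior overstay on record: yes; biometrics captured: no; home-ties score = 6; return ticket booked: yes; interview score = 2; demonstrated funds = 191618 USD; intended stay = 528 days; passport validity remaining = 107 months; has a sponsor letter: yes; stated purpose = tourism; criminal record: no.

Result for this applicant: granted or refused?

Refused

Atomic conditions:
  criminal record: no → false
  prior overstay on record: yes → true
  interview score < 5: 2 < 5 is true
  intended stay ≤ 196 days: 528 ≤ 196 is false
  passport validity remaining ≥ 49 months: 107 ≥ 49 is true
  NOT invitation letter provided: yes → false
  biometrics captured: no → false
  stated purpose ∈ {business, transit}: tourism is not in the set → false
  home-ties score < 3: 6 < 3 is false
  demonstrated funds ≥ 91817 USD: 191618 ≥ 91817 is true
  stated purpose = medical: tourism == medical is false
  NOT has a sponsor letter: yes → false
  return ticket booked: yes → true
  interview score ≤ 2: 2 ≤ 2 is true
  passport validity remaining ≤ 3 months: 107 ≤ 3 is false
  invitation letter provided: yes → true
Combine:
[1.2] NOT true = false
[1] false AND false = false
[2] true AND false = false
[3.3] NOT false = true
[3] true AND false AND true = false
[4.1] NOT true = false
[4.2] NOT false = true
[4] false AND true = false
[5] false AND true AND false = false
[6.2] NOT true = false
[6.3] NOT true = false
[6] false AND false AND false = false
[7] false AND true AND true = false
[root] false OR false OR false OR false OR false OR false OR false = false
Overall: false → refused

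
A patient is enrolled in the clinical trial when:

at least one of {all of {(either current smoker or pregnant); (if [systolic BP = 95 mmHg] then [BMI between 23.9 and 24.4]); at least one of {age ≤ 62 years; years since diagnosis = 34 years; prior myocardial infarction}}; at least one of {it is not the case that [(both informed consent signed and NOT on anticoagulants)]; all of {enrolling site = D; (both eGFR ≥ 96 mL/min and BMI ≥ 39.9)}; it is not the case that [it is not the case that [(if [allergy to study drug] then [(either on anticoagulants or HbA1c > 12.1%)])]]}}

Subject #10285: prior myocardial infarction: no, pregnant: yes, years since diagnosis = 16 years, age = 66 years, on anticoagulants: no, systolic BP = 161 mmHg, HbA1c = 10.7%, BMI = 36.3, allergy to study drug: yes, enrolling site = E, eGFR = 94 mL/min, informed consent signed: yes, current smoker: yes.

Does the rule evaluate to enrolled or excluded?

Atomic conditions:
  current smoker: yes → true
  pregnant: yes → true
  systolic BP = 95 mmHg: 161 == 95 is false
  BMI between 23.9 and 24.4: 36.3 in [23.9, 24.4] is false
  age ≤ 62 years: 66 ≤ 62 is false
  years since diagnosis = 34 years: 16 == 34 is false
  prior myocardial infarction: no → false
  informed consent signed: yes → true
  NOT on anticoagulants: no → true
  enrolling site = D: E == D is false
  eGFR ≥ 96 mL/min: 94 ≥ 96 is false
  BMI ≥ 39.9: 36.3 ≥ 39.9 is false
  allergy to study drug: yes → true
  on anticoagulants: no → false
  HbA1c > 12.1%: 10.7 > 12.1 is false
Combine:
[1.1] true OR true = true
[1.2] false → false (antecedent false ⇒ implication holds) = true
[1.3] false OR false OR false = false
[1] true AND true AND false = false
[2.1.1] true AND true = true
[2.1] NOT true = false
[2.2.2] false AND false = false
[2.2] false AND false = false
[2.3.1.1.2] false OR false = false
[2.3.1.1] true → false = false
[2.3.1] NOT false = true
[2.3] NOT true = false
[2] false OR false OR false = false
[root] false OR false = false
Overall: false → excluded

Excluded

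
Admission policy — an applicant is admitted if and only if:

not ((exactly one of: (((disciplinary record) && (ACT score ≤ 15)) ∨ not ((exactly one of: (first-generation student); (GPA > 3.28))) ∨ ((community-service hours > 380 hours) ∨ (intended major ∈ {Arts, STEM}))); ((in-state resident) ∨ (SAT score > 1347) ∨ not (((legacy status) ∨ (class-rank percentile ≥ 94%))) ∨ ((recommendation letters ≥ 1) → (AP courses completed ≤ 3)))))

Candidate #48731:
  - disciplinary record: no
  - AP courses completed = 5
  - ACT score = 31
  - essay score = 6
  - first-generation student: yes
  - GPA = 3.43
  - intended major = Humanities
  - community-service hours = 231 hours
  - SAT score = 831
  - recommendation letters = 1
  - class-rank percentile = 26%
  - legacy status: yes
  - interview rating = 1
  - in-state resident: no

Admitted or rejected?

Atomic conditions:
  disciplinary record: no → false
  ACT score ≤ 15: 31 ≤ 15 is false
  first-generation student: yes → true
  GPA > 3.28: 3.43 > 3.28 is true
  community-service hours > 380 hours: 231 > 380 is false
  intended major ∈ {Arts, STEM}: Humanities is not in the set → false
  in-state resident: no → false
  SAT score > 1347: 831 > 1347 is false
  legacy status: yes → true
  class-rank percentile ≥ 94%: 26 ≥ 94 is false
  recommendation letters ≥ 1: 1 ≥ 1 is true
  AP courses completed ≤ 3: 5 ≤ 3 is false
Combine:
[1.1.1] false AND false = false
[1.1.2.1] exactly-one(true, true) = false
[1.1.2] NOT false = true
[1.1.3] false OR false = false
[1.1] false OR true OR false = true
[1.2.3.1] true OR false = true
[1.2.3] NOT true = false
[1.2.4] true → false = false
[1.2] false OR false OR false OR false = false
[1] exactly-one(true, false) = true
[root] NOT true = false
Overall: false → rejected

Rejected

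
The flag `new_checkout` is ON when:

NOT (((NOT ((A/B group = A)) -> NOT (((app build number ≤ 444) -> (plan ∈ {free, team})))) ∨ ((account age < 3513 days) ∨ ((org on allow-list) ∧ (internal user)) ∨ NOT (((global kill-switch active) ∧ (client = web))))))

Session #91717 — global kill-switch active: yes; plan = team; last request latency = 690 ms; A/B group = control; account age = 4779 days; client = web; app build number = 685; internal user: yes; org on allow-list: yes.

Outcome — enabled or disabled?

Disabled

Atomic conditions:
  A/B group = A: control == A is false
  app build number ≤ 444: 685 ≤ 444 is false
  plan ∈ {free, team}: team is in the set → true
  account age < 3513 days: 4779 < 3513 is false
  org on allow-list: yes → true
  internal user: yes → true
  global kill-switch active: yes → true
  client = web: web == web is true
Combine:
[1.1.1] NOT false = true
[1.1.2.1] false → true (antecedent false ⇒ implication holds) = true
[1.1.2] NOT true = false
[1.1] true → false = false
[1.2.2] true AND true = true
[1.2.3.1] true AND true = true
[1.2.3] NOT true = false
[1.2] false OR true OR false = true
[1] false OR true = true
[root] NOT true = false
Overall: false → disabled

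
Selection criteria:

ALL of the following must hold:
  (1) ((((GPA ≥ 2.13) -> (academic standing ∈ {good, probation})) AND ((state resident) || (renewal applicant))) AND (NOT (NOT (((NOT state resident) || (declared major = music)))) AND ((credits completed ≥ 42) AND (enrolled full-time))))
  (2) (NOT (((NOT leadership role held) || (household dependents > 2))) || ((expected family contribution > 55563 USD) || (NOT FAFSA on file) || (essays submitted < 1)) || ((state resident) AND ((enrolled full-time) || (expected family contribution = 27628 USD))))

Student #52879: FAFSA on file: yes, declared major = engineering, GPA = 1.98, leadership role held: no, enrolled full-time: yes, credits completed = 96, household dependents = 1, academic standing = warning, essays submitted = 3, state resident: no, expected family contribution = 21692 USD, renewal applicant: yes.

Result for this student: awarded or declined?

Declined

Atomic conditions:
  GPA ≥ 2.13: 1.98 ≥ 2.13 is false
  academic standing ∈ {good, probation}: warning is not in the set → false
  state resident: no → false
  renewal applicant: yes → true
  NOT state resident: no → true
  declared major = music: engineering == music is false
  credits completed ≥ 42: 96 ≥ 42 is true
  enrolled full-time: yes → true
  NOT leadership role held: no → true
  household dependents > 2: 1 > 2 is false
  expected family contribution > 55563 USD: 21692 > 55563 is false
  NOT FAFSA on file: yes → false
  essays submitted < 1: 3 < 1 is false
  expected family contribution = 27628 USD: 21692 == 27628 is false
Combine:
[1.1.1] false → false (antecedent false ⇒ implication holds) = true
[1.1.2] false OR true = true
[1.1] true AND true = true
[1.2.1.1.1] true OR false = true
[1.2.1.1] NOT true = false
[1.2.1] NOT false = true
[1.2.2] true AND true = true
[1.2] true AND true = true
[1] true AND true = true
[2.1.1] true OR false = true
[2.1] NOT true = false
[2.2] false OR false OR false = false
[2.3.2] true OR false = true
[2.3] false AND true = false
[2] false OR false OR false = false
[root] true AND false = false
Overall: false → declined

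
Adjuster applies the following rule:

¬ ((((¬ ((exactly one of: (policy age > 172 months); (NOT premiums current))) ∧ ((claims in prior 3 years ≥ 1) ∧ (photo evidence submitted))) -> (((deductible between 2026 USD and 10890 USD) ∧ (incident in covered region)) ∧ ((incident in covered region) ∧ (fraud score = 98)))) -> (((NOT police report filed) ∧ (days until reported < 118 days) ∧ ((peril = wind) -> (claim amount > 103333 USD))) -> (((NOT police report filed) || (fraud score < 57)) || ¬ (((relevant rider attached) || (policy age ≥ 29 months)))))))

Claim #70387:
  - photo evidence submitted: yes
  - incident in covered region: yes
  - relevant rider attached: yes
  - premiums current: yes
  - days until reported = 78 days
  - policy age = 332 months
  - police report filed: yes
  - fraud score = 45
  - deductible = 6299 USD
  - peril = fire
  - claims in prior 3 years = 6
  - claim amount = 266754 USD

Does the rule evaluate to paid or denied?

Denied

Atomic conditions:
  policy age > 172 months: 332 > 172 is true
  NOT premiums current: yes → false
  claims in prior 3 years ≥ 1: 6 ≥ 1 is true
  photo evidence submitted: yes → true
  deductible between 2026 USD and 10890 USD: 6299 in [2026, 10890] is true
  incident in covered region: yes → true
  fraud score = 98: 45 == 98 is false
  NOT police report filed: yes → false
  days until reported < 118 days: 78 < 118 is true
  peril = wind: fire == wind is false
  claim amount > 103333 USD: 266754 > 103333 is true
  fraud score < 57: 45 < 57 is true
  relevant rider attached: yes → true
  policy age ≥ 29 months: 332 ≥ 29 is true
Combine:
[1.1.1.1.1] exactly-one(true, false) = true
[1.1.1.1] NOT true = false
[1.1.1.2] true AND true = true
[1.1.1] false AND true = false
[1.1.2.1] true AND true = true
[1.1.2.2] true AND false = false
[1.1.2] true AND false = false
[1.1] false → false (antecedent false ⇒ implication holds) = true
[1.2.1.3] false → true (antecedent false ⇒ implication holds) = true
[1.2.1] false AND true AND true = false
[1.2.2.1] false OR true = true
[1.2.2.2.1] true OR true = true
[1.2.2.2] NOT true = false
[1.2.2] true OR false = true
[1.2] false → true (antecedent false ⇒ implication holds) = true
[1] true → true = true
[root] NOT true = false
Overall: false → denied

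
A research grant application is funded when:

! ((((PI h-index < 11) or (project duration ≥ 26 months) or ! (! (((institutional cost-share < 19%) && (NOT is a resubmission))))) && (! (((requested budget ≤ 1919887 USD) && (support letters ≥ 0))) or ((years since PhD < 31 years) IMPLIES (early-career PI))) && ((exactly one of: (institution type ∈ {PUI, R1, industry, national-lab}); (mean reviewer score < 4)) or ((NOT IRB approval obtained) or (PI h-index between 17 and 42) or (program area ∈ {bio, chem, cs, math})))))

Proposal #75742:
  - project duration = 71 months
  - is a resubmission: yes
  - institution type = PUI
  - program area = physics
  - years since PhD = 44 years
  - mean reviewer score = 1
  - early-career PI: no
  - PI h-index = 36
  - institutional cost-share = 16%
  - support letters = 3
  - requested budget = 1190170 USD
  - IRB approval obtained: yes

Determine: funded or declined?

Atomic conditions:
  PI h-index < 11: 36 < 11 is false
  project duration ≥ 26 months: 71 ≥ 26 is true
  institutional cost-share < 19%: 16 < 19 is true
  NOT is a resubmission: yes → false
  requested budget ≤ 1919887 USD: 1190170 ≤ 1919887 is true
  support letters ≥ 0: 3 ≥ 0 is true
  years since PhD < 31 years: 44 < 31 is false
  early-career PI: no → false
  institution type ∈ {PUI, R1, industry, national-lab}: PUI is in the set → true
  mean reviewer score < 4: 1 < 4 is true
  NOT IRB approval obtained: yes → false
  PI h-index between 17 and 42: 36 in [17, 42] is true
  program area ∈ {bio, chem, cs, math}: physics is not in the set → false
Combine:
[1.1.3.1.1] true AND false = false
[1.1.3.1] NOT false = true
[1.1.3] NOT true = false
[1.1] false OR true OR false = true
[1.2.1.1] true AND true = true
[1.2.1] NOT true = false
[1.2.2] false → false (antecedent false ⇒ implication holds) = true
[1.2] false OR true = true
[1.3.1] exactly-one(true, true) = false
[1.3.2] false OR true OR false = true
[1.3] false OR true = true
[1] true AND true AND true = true
[root] NOT true = false
Overall: false → declined

Declined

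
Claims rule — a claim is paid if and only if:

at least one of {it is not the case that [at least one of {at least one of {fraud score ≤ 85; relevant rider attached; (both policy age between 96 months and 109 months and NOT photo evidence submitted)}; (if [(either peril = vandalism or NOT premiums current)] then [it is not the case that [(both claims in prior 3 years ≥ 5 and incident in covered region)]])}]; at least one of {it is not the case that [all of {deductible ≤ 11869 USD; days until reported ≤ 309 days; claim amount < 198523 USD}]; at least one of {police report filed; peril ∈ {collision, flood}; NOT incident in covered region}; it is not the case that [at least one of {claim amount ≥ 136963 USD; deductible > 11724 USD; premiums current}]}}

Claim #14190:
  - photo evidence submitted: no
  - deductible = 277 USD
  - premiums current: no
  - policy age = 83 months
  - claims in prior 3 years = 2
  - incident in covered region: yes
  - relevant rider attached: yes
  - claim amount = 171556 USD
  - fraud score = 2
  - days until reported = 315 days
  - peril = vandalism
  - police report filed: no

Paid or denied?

Paid

Atomic conditions:
  fraud score ≤ 85: 2 ≤ 85 is true
  relevant rider attached: yes → true
  policy age between 96 months and 109 months: 83 in [96, 109] is false
  NOT photo evidence submitted: no → true
  peril = vandalism: vandalism == vandalism is true
  NOT premiums current: no → true
  claims in prior 3 years ≥ 5: 2 ≥ 5 is false
  incident in covered region: yes → true
  deductible ≤ 11869 USD: 277 ≤ 11869 is true
  days until reported ≤ 309 days: 315 ≤ 309 is false
  claim amount < 198523 USD: 171556 < 198523 is true
  police report filed: no → false
  peril ∈ {collision, flood}: vandalism is not in the set → false
  NOT incident in covered region: yes → false
  claim amount ≥ 136963 USD: 171556 ≥ 136963 is true
  deductible > 11724 USD: 277 > 11724 is false
  premiums current: no → false
Combine:
[1.1.1.3] false AND true = false
[1.1.1] true OR true OR false = true
[1.1.2.1] true OR true = true
[1.1.2.2.1] false AND true = false
[1.1.2.2] NOT false = true
[1.1.2] true → true = true
[1.1] true OR true = true
[1] NOT true = false
[2.1.1] true AND false AND true = false
[2.1] NOT false = true
[2.2] false OR false OR false = false
[2.3.1] true OR false OR false = true
[2.3] NOT true = false
[2] true OR false OR false = true
[root] false OR true = true
Overall: true → paid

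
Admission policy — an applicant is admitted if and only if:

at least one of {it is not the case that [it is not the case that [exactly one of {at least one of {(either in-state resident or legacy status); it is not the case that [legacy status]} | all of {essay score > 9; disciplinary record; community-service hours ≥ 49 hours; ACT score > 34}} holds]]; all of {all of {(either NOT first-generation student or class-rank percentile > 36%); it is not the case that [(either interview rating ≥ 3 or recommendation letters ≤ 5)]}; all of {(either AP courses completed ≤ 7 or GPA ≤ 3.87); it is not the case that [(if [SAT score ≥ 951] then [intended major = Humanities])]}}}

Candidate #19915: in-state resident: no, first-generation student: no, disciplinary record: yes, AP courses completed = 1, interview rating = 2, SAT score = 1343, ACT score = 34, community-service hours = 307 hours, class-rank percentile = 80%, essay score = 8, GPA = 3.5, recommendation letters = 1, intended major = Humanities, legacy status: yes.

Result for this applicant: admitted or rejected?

Admitted

Atomic conditions:
  in-state resident: no → false
  legacy status: yes → true
  essay score > 9: 8 > 9 is false
  disciplinary record: yes → true
  community-service hours ≥ 49 hours: 307 ≥ 49 is true
  ACT score > 34: 34 > 34 is false
  NOT first-generation student: no → true
  class-rank percentile > 36%: 80 > 36 is true
  interview rating ≥ 3: 2 ≥ 3 is false
  recommendation letters ≤ 5: 1 ≤ 5 is true
  AP courses completed ≤ 7: 1 ≤ 7 is true
  GPA ≤ 3.87: 3.5 ≤ 3.87 is true
  SAT score ≥ 951: 1343 ≥ 951 is true
  intended major = Humanities: Humanities == Humanities is true
Combine:
[1.1.1.1.1] false OR true = true
[1.1.1.1.2] NOT true = false
[1.1.1.1] true OR false = true
[1.1.1.2] false AND true AND true AND false = false
[1.1.1] exactly-one(true, false) = true
[1.1] NOT true = false
[1] NOT false = true
[2.1.1] true OR true = true
[2.1.2.1] false OR true = true
[2.1.2] NOT true = false
[2.1] true AND false = false
[2.2.1] true OR true = true
[2.2.2.1] true → true = true
[2.2.2] NOT true = false
[2.2] true AND false = false
[2] false AND false = false
[root] true OR false = true
Overall: true → admitted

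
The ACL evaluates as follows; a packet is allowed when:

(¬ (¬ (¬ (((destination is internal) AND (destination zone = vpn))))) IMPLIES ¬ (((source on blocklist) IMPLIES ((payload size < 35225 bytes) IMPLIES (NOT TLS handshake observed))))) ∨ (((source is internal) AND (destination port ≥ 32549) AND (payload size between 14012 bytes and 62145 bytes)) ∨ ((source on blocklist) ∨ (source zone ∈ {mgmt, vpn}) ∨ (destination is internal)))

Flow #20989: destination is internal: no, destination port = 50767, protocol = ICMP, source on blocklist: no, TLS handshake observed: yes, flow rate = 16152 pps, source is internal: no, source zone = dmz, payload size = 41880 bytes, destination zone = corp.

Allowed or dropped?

Dropped

Atomic conditions:
  destination is internal: no → false
  destination zone = vpn: corp == vpn is false
  source on blocklist: no → false
  payload size < 35225 bytes: 41880 < 35225 is false
  NOT TLS handshake observed: yes → false
  source is internal: no → false
  destination port ≥ 32549: 50767 ≥ 32549 is true
  payload size between 14012 bytes and 62145 bytes: 41880 in [14012, 62145] is true
  source zone ∈ {mgmt, vpn}: dmz is not in the set → false
Combine:
[1.1.1.1.1] false AND false = false
[1.1.1.1] NOT false = true
[1.1.1] NOT true = false
[1.1] NOT false = true
[1.2.1.2] false → false (antecedent false ⇒ implication holds) = true
[1.2.1] false → true (antecedent false ⇒ implication holds) = true
[1.2] NOT true = false
[1] true → false = false
[2.1] false AND true AND true = false
[2.2] false OR false OR false = false
[2] false OR false = false
[root] false OR false = false
Overall: false → dropped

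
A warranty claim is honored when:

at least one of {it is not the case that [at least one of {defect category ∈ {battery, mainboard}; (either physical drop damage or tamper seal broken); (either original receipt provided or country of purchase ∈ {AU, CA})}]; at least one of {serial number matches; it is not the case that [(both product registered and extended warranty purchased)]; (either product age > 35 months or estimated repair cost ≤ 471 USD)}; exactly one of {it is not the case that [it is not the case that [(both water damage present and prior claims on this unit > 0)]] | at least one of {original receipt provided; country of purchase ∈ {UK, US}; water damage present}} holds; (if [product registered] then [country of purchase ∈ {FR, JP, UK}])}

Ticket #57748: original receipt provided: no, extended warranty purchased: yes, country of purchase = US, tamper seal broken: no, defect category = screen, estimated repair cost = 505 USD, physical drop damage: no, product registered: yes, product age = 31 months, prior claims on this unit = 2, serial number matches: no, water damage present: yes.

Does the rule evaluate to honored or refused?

Honored

Atomic conditions:
  defect category ∈ {battery, mainboard}: screen is not in the set → false
  physical drop damage: no → false
  tamper seal broken: no → false
  original receipt provided: no → false
  country of purchase ∈ {AU, CA}: US is not in the set → false
  serial number matches: no → false
  product registered: yes → true
  extended warranty purchased: yes → true
  product age > 35 months: 31 > 35 is false
  estimated repair cost ≤ 471 USD: 505 ≤ 471 is false
  water damage present: yes → true
  prior claims on this unit > 0: 2 > 0 is true
  country of purchase ∈ {UK, US}: US is in the set → true
  country of purchase ∈ {FR, JP, UK}: US is not in the set → false
Combine:
[1.1.2] false OR false = false
[1.1.3] false OR false = false
[1.1] false OR false OR false = false
[1] NOT false = true
[2.2.1] true AND true = true
[2.2] NOT true = false
[2.3] false OR false = false
[2] false OR false OR false = false
[3.1.1.1] true AND true = true
[3.1.1] NOT true = false
[3.1] NOT false = true
[3.2] false OR true OR true = true
[3] exactly-one(true, true) = false
[4] true → false = false
[root] true OR false OR false OR false = true
Overall: true → honored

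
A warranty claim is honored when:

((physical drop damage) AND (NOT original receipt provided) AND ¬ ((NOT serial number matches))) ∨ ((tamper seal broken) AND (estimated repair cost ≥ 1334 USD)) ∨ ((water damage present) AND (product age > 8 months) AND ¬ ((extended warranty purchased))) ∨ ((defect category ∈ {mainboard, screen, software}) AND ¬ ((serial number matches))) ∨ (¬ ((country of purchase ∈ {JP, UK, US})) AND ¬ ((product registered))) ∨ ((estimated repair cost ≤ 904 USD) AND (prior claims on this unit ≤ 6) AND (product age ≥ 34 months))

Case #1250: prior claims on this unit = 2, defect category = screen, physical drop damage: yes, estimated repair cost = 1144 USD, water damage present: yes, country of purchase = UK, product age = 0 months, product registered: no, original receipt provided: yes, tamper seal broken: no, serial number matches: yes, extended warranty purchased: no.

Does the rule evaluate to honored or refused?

Atomic conditions:
  physical drop damage: yes → true
  NOT original receipt provided: yes → false
  NOT serial number matches: yes → false
  tamper seal broken: no → false
  estimated repair cost ≥ 1334 USD: 1144 ≥ 1334 is false
  water damage present: yes → true
  product age > 8 months: 0 > 8 is false
  extended warranty purchased: no → false
  defect category ∈ {mainboard, screen, software}: screen is in the set → true
  serial number matches: yes → true
  country of purchase ∈ {JP, UK, US}: UK is in the set → true
  product registered: no → false
  estimated repair cost ≤ 904 USD: 1144 ≤ 904 is false
  prior claims on this unit ≤ 6: 2 ≤ 6 is true
  product age ≥ 34 months: 0 ≥ 34 is false
Combine:
[1.3] NOT false = true
[1] true AND false AND true = false
[2] false AND false = false
[3.3] NOT false = true
[3] true AND false AND true = false
[4.2] NOT true = false
[4] true AND false = false
[5.1] NOT true = false
[5.2] NOT false = true
[5] false AND true = false
[6] false AND true AND false = false
[root] false OR false OR false OR false OR false OR false = false
Overall: false → refused

Refused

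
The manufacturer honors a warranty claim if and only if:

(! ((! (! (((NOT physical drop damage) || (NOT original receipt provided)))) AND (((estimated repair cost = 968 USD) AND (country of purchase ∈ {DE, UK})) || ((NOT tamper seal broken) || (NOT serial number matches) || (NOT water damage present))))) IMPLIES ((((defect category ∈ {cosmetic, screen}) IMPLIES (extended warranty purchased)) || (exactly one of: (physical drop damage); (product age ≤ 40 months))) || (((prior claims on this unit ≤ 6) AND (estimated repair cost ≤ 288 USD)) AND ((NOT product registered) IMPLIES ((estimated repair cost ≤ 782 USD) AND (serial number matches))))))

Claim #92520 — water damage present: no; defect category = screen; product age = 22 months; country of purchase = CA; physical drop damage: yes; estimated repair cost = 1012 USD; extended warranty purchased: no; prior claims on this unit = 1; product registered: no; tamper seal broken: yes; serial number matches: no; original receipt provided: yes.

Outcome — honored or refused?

Atomic conditions:
  NOT physical drop damage: yes → false
  NOT original receipt provided: yes → false
  estimated repair cost = 968 USD: 1012 == 968 is false
  country of purchase ∈ {DE, UK}: CA is not in the set → false
  NOT tamper seal broken: yes → false
  NOT serial number matches: no → true
  NOT water damage present: no → true
  defect category ∈ {cosmetic, screen}: screen is in the set → true
  extended warranty purchased: no → false
  physical drop damage: yes → true
  product age ≤ 40 months: 22 ≤ 40 is true
  prior claims on this unit ≤ 6: 1 ≤ 6 is true
  estimated repair cost ≤ 288 USD: 1012 ≤ 288 is false
  NOT product registered: no → true
  estimated repair cost ≤ 782 USD: 1012 ≤ 782 is false
  serial number matches: no → false
Combine:
[1.1.1.1.1] false OR false = false
[1.1.1.1] NOT false = true
[1.1.1] NOT true = false
[1.1.2.1] false AND false = false
[1.1.2.2] false OR true OR true = true
[1.1.2] false OR true = true
[1.1] false AND true = false
[1] NOT false = true
[2.1.1] true → false = false
[2.1.2] exactly-one(true, true) = false
[2.1] false OR false = false
[2.2.1] true AND false = false
[2.2.2.2] false AND false = false
[2.2.2] true → false = false
[2.2] false AND false = false
[2] false OR false = false
[root] true → false = false
Overall: false → refused

Refused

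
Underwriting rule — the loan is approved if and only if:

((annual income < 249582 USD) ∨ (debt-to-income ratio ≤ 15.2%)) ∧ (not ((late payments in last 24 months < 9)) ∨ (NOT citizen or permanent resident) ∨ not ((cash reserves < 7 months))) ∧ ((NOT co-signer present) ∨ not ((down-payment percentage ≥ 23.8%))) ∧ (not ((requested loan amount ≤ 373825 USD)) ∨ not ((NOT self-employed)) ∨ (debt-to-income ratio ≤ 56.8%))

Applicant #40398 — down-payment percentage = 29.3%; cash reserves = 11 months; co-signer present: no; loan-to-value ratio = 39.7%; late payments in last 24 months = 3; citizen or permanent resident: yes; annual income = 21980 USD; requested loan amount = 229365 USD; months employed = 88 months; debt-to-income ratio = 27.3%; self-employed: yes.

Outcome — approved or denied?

Atomic conditions:
  annual income < 249582 USD: 21980 < 249582 is true
  debt-to-income ratio ≤ 15.2%: 27.3 ≤ 15.2 is false
  late payments in last 24 months < 9: 3 < 9 is true
  NOT citizen or permanent resident: yes → false
  cash reserves < 7 months: 11 < 7 is false
  NOT co-signer present: no → true
  down-payment percentage ≥ 23.8%: 29.3 ≥ 23.8 is true
  requested loan amount ≤ 373825 USD: 229365 ≤ 373825 is true
  NOT self-employed: yes → false
  debt-to-income ratio ≤ 56.8%: 27.3 ≤ 56.8 is true
Combine:
[1] true OR false = true
[2.1] NOT true = false
[2.3] NOT false = true
[2] false OR false OR true = true
[3.2] NOT true = false
[3] true OR false = true
[4.1] NOT true = false
[4.2] NOT false = true
[4] false OR true OR true = true
[root] true AND true AND true AND true = true
Overall: true → approved

Approved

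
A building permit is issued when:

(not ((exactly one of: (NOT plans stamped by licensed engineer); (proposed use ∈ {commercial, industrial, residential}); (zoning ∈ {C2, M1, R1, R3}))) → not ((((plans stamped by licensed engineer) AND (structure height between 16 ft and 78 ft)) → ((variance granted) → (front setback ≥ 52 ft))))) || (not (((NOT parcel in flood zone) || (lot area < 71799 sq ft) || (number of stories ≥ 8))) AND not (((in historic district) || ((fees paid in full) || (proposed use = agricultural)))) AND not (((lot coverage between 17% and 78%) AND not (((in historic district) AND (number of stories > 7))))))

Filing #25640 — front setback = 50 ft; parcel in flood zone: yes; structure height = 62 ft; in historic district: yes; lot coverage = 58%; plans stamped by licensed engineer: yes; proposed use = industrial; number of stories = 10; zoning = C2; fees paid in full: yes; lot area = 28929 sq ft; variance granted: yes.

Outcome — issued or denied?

Atomic conditions:
  NOT plans stamped by licensed engineer: yes → false
  proposed use ∈ {commercial, industrial, residential}: industrial is in the set → true
  zoning ∈ {C2, M1, R1, R3}: C2 is in the set → true
  plans stamped by licensed engineer: yes → true
  structure height between 16 ft and 78 ft: 62 in [16, 78] is true
  variance granted: yes → true
  front setback ≥ 52 ft: 50 ≥ 52 is false
  NOT parcel in flood zone: yes → false
  lot area < 71799 sq ft: 28929 < 71799 is true
  number of stories ≥ 8: 10 ≥ 8 is true
  in historic district: yes → true
  fees paid in full: yes → true
  proposed use = agricultural: industrial == agricultural is false
  lot coverage between 17% and 78%: 58 in [17, 78] is true
  number of stories > 7: 10 > 7 is true
Combine:
[1.1.1] exactly-one(false, true, true) = false
[1.1] NOT false = true
[1.2.1.1] true AND true = true
[1.2.1.2] true → false = false
[1.2.1] true → false = false
[1.2] NOT false = true
[1] true → true = true
[2.1.1] false OR true OR true = true
[2.1] NOT true = false
[2.2.1.2] true OR false = true
[2.2.1] true OR true = true
[2.2] NOT true = false
[2.3.1.2.1] true AND true = true
[2.3.1.2] NOT true = false
[2.3.1] true AND false = false
[2.3] NOT false = true
[2] false AND false AND true = false
[root] true OR false = true
Overall: true → issued

Issued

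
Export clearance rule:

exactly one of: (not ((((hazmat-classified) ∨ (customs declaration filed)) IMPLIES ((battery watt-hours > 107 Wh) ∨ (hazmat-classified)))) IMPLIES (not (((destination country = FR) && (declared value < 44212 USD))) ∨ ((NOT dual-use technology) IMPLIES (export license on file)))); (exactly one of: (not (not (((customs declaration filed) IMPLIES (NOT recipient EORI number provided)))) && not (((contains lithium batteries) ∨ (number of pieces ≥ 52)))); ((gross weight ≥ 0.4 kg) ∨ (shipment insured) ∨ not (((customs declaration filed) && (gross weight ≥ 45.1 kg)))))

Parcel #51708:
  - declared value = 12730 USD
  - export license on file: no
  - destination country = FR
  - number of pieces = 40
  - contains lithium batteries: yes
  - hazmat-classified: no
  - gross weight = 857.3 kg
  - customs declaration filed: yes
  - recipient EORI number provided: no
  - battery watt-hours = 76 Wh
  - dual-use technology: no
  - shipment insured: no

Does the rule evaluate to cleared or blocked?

Atomic conditions:
  hazmat-classified: no → false
  customs declaration filed: yes → true
  battery watt-hours > 107 Wh: 76 > 107 is false
  destination country = FR: FR == FR is true
  declared value < 44212 USD: 12730 < 44212 is true
  NOT dual-use technology: no → true
  export license on file: no → false
  NOT recipient EORI number provided: no → true
  contains lithium batteries: yes → true
  number of pieces ≥ 52: 40 ≥ 52 is false
  gross weight ≥ 0.4 kg: 857.3 ≥ 0.4 is true
  shipment insured: no → false
  gross weight ≥ 45.1 kg: 857.3 ≥ 45.1 is true
Combine:
[1.1.1.1] false OR true = true
[1.1.1.2] false OR false = false
[1.1.1] true → false = false
[1.1] NOT false = true
[1.2.1.1] true AND true = true
[1.2.1] NOT true = false
[1.2.2] true → false = false
[1.2] false OR false = false
[1] true → false = false
[2.1.1.1.1] true → true = true
[2.1.1.1] NOT true = false
[2.1.1] NOT false = true
[2.1.2.1] true OR false = true
[2.1.2] NOT true = false
[2.1] true AND false = false
[2.2.3.1] true AND true = true
[2.2.3] NOT true = false
[2.2] true OR false OR false = true
[2] exactly-one(false, true) = true
[root] exactly-one(false, true) = true
Overall: true → cleared

Cleared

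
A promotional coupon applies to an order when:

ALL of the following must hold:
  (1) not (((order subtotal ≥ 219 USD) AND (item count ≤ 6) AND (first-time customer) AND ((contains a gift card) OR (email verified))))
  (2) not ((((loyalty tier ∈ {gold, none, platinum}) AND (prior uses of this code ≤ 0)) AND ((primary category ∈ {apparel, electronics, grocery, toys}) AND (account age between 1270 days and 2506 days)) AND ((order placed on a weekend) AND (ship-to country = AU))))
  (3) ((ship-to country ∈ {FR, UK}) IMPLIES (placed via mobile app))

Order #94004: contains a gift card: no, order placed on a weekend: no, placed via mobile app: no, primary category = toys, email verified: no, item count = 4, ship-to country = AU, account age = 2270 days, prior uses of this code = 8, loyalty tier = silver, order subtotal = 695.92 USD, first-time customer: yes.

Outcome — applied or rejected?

Atomic conditions:
  order subtotal ≥ 219 USD: 695.92 ≥ 219 is true
  item count ≤ 6: 4 ≤ 6 is true
  first-time customer: yes → true
  contains a gift card: no → false
  email verified: no → false
  loyalty tier ∈ {gold, none, platinum}: silver is not in the set → false
  prior uses of this code ≤ 0: 8 ≤ 0 is false
  primary category ∈ {apparel, electronics, grocery, toys}: toys is in the set → true
  account age between 1270 days and 2506 days: 2270 in [1270, 2506] is true
  order placed on a weekend: no → false
  ship-to country = AU: AU == AU is true
  ship-to country ∈ {FR, UK}: AU is not in the set → false
  placed via mobile app: no → false
Combine:
[1.1.4] false OR false = false
[1.1] true AND true AND true AND false = false
[1] NOT false = true
[2.1.1] false AND false = false
[2.1.2] true AND true = true
[2.1.3] false AND true = false
[2.1] false AND true AND false = false
[2] NOT false = true
[3] false → false (antecedent false ⇒ implication holds) = true
[root] true AND true AND true = true
Overall: true → applied

Applied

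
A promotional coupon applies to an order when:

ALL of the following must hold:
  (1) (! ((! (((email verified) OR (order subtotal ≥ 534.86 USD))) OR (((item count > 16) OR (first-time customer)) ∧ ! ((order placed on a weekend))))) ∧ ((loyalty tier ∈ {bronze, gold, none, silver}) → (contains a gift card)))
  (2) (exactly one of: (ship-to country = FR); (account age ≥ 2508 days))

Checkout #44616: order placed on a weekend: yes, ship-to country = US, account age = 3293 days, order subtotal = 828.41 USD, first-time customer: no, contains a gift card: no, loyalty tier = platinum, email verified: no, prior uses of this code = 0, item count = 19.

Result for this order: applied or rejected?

Applied

Atomic conditions:
  email verified: no → false
  order subtotal ≥ 534.86 USD: 828.41 ≥ 534.86 is true
  item count > 16: 19 > 16 is true
  first-time customer: no → false
  order placed on a weekend: yes → true
  loyalty tier ∈ {bronze, gold, none, silver}: platinum is not in the set → false
  contains a gift card: no → false
  ship-to country = FR: US == FR is false
  account age ≥ 2508 days: 3293 ≥ 2508 is true
Combine:
[1.1.1.1.1] false OR true = true
[1.1.1.1] NOT true = false
[1.1.1.2.1] true OR false = true
[1.1.1.2.2] NOT true = false
[1.1.1.2] true AND false = false
[1.1.1] false OR false = false
[1.1] NOT false = true
[1.2] false → false (antecedent false ⇒ implication holds) = true
[1] true AND true = true
[2] exactly-one(false, true) = true
[root] true AND true = true
Overall: true → applied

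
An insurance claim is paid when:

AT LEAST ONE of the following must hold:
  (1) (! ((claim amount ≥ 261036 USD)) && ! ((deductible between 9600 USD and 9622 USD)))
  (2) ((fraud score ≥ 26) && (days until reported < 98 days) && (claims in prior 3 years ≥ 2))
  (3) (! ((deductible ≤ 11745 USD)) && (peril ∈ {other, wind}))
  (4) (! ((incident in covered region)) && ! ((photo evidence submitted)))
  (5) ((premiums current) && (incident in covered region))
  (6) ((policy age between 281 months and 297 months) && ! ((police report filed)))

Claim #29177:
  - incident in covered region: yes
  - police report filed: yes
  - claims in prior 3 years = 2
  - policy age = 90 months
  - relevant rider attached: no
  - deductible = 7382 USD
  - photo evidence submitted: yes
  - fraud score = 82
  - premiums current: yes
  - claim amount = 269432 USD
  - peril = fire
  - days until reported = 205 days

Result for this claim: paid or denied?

Atomic conditions:
  claim amount ≥ 261036 USD: 269432 ≥ 261036 is true
  deductible between 9600 USD and 9622 USD: 7382 in [9600, 9622] is false
  fraud score ≥ 26: 82 ≥ 26 is true
  days until reported < 98 days: 205 < 98 is false
  claims in prior 3 years ≥ 2: 2 ≥ 2 is true
  deductible ≤ 11745 USD: 7382 ≤ 11745 is true
  peril ∈ {other, wind}: fire is not in the set → false
  incident in covered region: yes → true
  photo evidence submitted: yes → true
  premiums current: yes → true
  policy age between 281 months and 297 months: 90 in [281, 297] is false
  police report filed: yes → true
Combine:
[1.1] NOT true = false
[1.2] NOT false = true
[1] false AND true = false
[2] true AND false AND true = false
[3.1] NOT true = false
[3] false AND false = false
[4.1] NOT true = false
[4.2] NOT true = false
[4] false AND false = false
[5] true AND true = true
[6.2] NOT true = false
[6] false AND false = false
[root] false OR false OR false OR false OR true OR false = true
Overall: true → paid

Paid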